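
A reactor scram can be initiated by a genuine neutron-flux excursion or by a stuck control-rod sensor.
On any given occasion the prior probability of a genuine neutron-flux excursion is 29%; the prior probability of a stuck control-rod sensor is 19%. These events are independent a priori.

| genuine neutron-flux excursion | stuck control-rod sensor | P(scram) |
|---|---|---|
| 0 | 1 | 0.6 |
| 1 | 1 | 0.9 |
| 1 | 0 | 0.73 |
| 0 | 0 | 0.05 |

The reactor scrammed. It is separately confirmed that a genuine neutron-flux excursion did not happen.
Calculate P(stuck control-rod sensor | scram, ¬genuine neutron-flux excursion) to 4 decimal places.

Sum P(scram|·) weighted by the priors over both values of stuck control-rod sensor:
  P(scram | ¬genuine neutron-flux excursion) = 0.05×0.81 + 0.6×0.19
        = 0.040500 + 0.114000 = 0.154500
Keeping only the stuck control-rod sensor-present terms gives 0.114000, so
  P(stuck control-rod sensor | scram, ¬genuine neutron-flux excursion) = 0.114000 / 0.154500 ≈ 0.7379

P(stuck control-rod sensor | scram, ¬genuine neutron-flux excursion) ≈ 0.7379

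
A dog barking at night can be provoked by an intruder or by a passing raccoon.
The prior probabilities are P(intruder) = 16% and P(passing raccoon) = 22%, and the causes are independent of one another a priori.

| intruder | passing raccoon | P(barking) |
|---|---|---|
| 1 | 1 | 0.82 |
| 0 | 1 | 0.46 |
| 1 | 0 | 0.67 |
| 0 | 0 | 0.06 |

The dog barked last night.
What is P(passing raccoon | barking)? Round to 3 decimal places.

P(passing raccoon | barking) ≈ 0.481

For the numerator, keep only passing raccoon=true terms: 0.085008 + 0.028864 = 0.113872
The normalizing constant is 0.06·0.84·0.78 + 0.46·0.84·0.22 + 0.67·0.16·0.78 + 0.82·0.16·0.22 = 0.236800
P(passing raccoon | barking) = 0.113872/0.236800 ≈ 0.481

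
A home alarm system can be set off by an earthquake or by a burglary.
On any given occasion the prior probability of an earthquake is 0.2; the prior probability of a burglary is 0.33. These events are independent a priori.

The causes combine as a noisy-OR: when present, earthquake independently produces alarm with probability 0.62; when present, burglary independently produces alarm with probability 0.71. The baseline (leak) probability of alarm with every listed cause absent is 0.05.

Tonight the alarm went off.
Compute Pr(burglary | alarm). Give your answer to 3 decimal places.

Pr(burglary | alarm) ≈ 0.690

Under noisy-OR, P(alarm | causes) = 1 − (1−0.05)·∏(1−qᵢ) over the active causes.
For the numerator, keep only burglary=true terms: 0.191268 + 0.059090 = 0.250358
The normalizing constant is 0.05×0.8×0.67 + 0.7245×0.8×0.33 + 0.639×0.2×0.67 + 0.89531×0.2×0.33 = 0.362784
Posterior = 0.250358 / 0.362784 ≈ 0.690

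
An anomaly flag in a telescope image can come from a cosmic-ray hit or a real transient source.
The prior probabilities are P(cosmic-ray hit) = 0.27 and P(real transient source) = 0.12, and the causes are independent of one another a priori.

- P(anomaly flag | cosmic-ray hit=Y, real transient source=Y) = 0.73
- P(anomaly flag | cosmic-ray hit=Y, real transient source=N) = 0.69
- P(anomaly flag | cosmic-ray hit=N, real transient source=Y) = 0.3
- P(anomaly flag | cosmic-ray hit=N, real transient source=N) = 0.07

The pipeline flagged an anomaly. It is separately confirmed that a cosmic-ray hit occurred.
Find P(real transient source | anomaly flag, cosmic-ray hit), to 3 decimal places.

P(anomaly flag | cosmic-ray hit) = 0.69*0.88 + 0.73*0.12 = 0.607200 + 0.087600 = 0.694800
The real transient source-present share is 0.73*0.12 = 0.087600.
P(real transient source | anomaly flag, cosmic-ray hit) = 0.087600 / 0.694800 ≈ 0.126

P(real transient source | anomaly flag, cosmic-ray hit) ≈ 0.126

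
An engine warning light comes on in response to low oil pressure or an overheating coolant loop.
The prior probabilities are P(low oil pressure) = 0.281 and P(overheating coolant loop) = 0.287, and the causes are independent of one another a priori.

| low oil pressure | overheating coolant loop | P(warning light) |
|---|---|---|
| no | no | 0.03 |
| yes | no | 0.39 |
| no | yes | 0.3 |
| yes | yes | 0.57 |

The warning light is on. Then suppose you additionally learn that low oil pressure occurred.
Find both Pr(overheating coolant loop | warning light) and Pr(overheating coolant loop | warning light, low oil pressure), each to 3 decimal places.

Pr(overheating coolant loop | warning light) ≈ 0.536; Pr(overheating coolant loop | warning light, low oil pressure) ≈ 0.370

Sum P(warning light|·) weighted by the priors over the 4 (low oil pressure, overheating coolant loop) configurations:
  P(warning light) = 0.03·0.719·0.713 + 0.3·0.719·0.287 + 0.39·0.281·0.713 + 0.57·0.281·0.287
        = 0.015379 + 0.061906 + 0.078138 + 0.045969 = 0.201392
The terms with overheating coolant loop present sum to 0.107875, so
  P(overheating coolant loop | warning light) = 0.107875 / 0.201392 ≈ 0.536

Now also conditioning on low oil pressure=true:
Enumerate both values of overheating coolant loop and weight by the priors:
  P(warning light | low oil pressure) = 0.39×0.713 + 0.57×0.287
        = 0.278070 + 0.163590 = 0.441660
The terms with overheating coolant loop present sum to 0.163590, so
  P(overheating coolant loop | warning light, low oil pressure) = 0.163590 / 0.441660 ≈ 0.370
The drop from 0.536 to 0.370 is the explaining-away (discounting) effect.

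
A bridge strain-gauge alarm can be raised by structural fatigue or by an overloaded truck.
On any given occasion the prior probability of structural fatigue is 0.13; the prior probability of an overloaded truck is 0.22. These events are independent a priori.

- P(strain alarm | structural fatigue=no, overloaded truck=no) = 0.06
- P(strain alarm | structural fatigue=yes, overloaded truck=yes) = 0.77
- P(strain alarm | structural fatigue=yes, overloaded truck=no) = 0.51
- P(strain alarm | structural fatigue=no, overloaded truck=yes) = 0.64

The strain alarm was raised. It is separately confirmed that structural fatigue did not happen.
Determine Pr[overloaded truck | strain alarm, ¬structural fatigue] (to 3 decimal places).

Pr[overloaded truck | strain alarm, ¬structural fatigue] ≈ 0.751

P(strain alarm | ¬structural fatigue) = 0.06*0.78 + 0.64*0.22 = 0.046800 + 0.140800 = 0.187600
The overloaded truck-present share is 0.64*0.22 = 0.140800.
Hence the posterior is 0.140800/0.187600 ≈ 0.751.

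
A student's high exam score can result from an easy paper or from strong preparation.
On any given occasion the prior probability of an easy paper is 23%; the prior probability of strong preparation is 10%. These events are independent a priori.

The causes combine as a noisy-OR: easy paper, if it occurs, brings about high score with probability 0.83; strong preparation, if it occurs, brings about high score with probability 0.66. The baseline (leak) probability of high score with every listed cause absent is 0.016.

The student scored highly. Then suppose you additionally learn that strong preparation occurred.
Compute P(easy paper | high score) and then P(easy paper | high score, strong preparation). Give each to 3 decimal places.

P(easy paper | high score) ≈ 0.757; P(easy paper | high score, strong preparation) ≈ 0.297

Under noisy-OR, P(high score | causes) = 1 − (1−0.016)·∏(1−qᵢ) over the active causes.
P(high score) = 0.016*0.77*0.9 + 0.66544*0.77*0.1 + 0.83272*0.23*0.9 + 0.943125*0.23*0.1 = 0.011088 + 0.051239 + 0.172373 + 0.021692 = 0.256392
Of this, 0.194065 comes from 0.172373 + 0.021692 (the easy paper=true cases).
So P(easy paper | high score) = 0.194065/0.256392 ≈ 0.757.

With the extra evidence:
For the numerator, keep only easy paper=true terms: 0.943125×0.23 = 0.216919
The normalizing constant is 0.66544×0.77 + 0.943125×0.23 = 0.729308
Posterior = 0.216919 / 0.729308 ≈ 0.297
The drop from 0.757 to 0.297 is the explaining-away (discounting) effect.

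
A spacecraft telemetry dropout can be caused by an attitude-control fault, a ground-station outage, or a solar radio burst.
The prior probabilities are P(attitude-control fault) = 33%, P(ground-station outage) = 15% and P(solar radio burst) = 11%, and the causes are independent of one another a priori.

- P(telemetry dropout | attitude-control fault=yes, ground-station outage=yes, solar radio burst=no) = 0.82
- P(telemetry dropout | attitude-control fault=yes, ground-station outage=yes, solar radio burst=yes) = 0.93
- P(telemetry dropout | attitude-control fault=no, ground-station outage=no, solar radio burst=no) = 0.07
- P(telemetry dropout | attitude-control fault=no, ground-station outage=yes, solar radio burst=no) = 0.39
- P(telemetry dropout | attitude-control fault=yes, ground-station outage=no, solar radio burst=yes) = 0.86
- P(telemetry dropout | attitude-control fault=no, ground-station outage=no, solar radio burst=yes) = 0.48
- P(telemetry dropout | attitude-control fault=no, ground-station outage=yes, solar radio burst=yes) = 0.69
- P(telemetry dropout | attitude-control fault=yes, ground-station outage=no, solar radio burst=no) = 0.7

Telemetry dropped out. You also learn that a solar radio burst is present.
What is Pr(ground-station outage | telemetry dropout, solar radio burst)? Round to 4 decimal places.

Weight on ground-station outage=true, given the evidence: 0.069345 + 0.046035 = 0.115380
Normalizer over all consistent configurations: 0.48·0.67·0.85 + 0.69·0.67·0.15 + 0.86·0.33·0.85 + 0.93·0.33·0.15 = 0.629970
P(ground-station outage | telemetry dropout, solar radio burst) = 0.115380/0.629970 ≈ 0.1832

Pr(ground-station outage | telemetry dropout, solar radio burst) ≈ 0.1832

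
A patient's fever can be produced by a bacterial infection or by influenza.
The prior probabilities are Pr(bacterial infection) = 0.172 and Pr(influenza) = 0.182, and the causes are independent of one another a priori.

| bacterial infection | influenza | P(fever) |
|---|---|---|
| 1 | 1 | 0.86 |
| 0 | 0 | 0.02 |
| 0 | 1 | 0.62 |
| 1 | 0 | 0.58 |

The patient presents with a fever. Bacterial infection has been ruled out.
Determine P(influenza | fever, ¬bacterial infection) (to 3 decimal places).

For the numerator, keep only influenza=true terms: 0.62·0.182 = 0.112840
Denominator P(fever | ¬bacterial infection): 0.02·0.818 + 0.62·0.182 = 0.129200
P(influenza | fever, ¬bacterial infection) = 0.112840/0.129200 ≈ 0.873

P(influenza | fever, ¬bacterial infection) ≈ 0.873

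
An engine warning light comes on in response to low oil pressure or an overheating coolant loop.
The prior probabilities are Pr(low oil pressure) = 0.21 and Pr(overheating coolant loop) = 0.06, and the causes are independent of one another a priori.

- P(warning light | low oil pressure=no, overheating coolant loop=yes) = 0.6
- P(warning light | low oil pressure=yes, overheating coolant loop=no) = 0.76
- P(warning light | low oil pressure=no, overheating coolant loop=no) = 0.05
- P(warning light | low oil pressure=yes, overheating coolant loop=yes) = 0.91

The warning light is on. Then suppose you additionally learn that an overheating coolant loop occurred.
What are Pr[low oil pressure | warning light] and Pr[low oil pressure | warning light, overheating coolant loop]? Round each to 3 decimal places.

For the numerator, keep only low oil pressure=true terms: 0.150024 + 0.011466 = 0.161490
The normalizing constant is 0.05*0.79*0.94 + 0.6*0.79*0.06 + 0.76*0.21*0.94 + 0.91*0.21*0.06 = 0.227060
P(low oil pressure | warning light) = 0.161490/0.227060 ≈ 0.711

With the extra evidence:
Sum P(warning light|·) weighted by the priors over both values of low oil pressure:
  P(warning light | overheating coolant loop) = 0.6×0.79 + 0.91×0.21
        = 0.474000 + 0.191100 = 0.665100
Keeping only the low oil pressure-present terms gives 0.191100, so
  P(low oil pressure | warning light, overheating coolant loop) = 0.191100 / 0.665100 ≈ 0.287
Conditioning on overheating coolant loop lowers the posterior on low oil pressure: the classic explaining-away effect in a common-effect structure.

Pr[low oil pressure | warning light] ≈ 0.711; Pr[low oil pressure | warning light, overheating coolant loop] ≈ 0.287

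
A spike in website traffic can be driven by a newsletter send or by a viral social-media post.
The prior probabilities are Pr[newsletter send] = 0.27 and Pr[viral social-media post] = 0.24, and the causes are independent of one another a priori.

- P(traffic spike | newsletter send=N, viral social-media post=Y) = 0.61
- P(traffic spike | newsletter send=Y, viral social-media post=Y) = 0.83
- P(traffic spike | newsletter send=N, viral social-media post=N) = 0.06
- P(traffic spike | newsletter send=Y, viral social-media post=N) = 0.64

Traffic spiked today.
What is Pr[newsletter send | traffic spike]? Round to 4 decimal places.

By total probability over the 4 (newsletter send, viral social-media post) configurations:
  P(traffic spike) = 0.06·0.73·0.76 + 0.61·0.73·0.24 + 0.64·0.27·0.76 + 0.83·0.27·0.24
        = 0.033288 + 0.106872 + 0.131328 + 0.053784 = 0.325272
The terms with newsletter send present sum to 0.185112, so
  P(newsletter send | traffic spike) = 0.185112 / 0.325272 ≈ 0.5691

Pr[newsletter send | traffic spike] ≈ 0.5691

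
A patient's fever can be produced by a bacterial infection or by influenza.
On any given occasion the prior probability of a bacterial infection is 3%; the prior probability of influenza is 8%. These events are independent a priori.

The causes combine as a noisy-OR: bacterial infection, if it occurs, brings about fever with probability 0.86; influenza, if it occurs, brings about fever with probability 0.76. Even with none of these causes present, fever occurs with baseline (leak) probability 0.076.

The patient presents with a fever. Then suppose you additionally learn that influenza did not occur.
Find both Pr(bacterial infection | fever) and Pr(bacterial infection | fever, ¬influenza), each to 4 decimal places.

Pr(bacterial infection | fever) ≈ 0.1705; Pr(bacterial infection | fever, ¬influenza) ≈ 0.2616

Under noisy-OR, P(fever | causes) = 1 − (1−0.076)·∏(1−qᵢ) over the active causes.
Sum P(fever|·) weighted by the priors over the 4 (bacterial infection, influenza) configurations:
  P(fever) = 0.076×0.97×0.92 + 0.77824×0.97×0.08 + 0.87064×0.03×0.92 + 0.968954×0.03×0.08
        = 0.067822 + 0.060391 + 0.024030 + 0.002325 = 0.154568
Configurations with bacterial infection contribute 0.026355, so
  P(bacterial infection | fever) = 0.026355 / 0.154568 ≈ 0.1705

With the extra evidence:
P(fever | ¬influenza) = 0.076×0.97 + 0.87064×0.03 = 0.073720 + 0.026119 = 0.099839
Of this, 0.026119 comes from 0.87064×0.03 (the bacterial infection=true cases).
So P(bacterial infection | fever, ¬influenza) = 0.026119/0.099839 ≈ 0.2616.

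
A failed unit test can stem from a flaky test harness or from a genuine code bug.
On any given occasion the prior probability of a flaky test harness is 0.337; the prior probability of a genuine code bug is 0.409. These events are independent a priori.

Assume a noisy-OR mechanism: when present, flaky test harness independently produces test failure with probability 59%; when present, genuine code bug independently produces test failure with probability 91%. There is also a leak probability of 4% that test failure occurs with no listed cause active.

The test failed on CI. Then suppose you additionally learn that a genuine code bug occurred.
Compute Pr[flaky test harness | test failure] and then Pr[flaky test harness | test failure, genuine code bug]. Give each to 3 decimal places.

Pr[flaky test harness | test failure] ≈ 0.491; Pr[flaky test harness | test failure, genuine code bug] ≈ 0.349

Under noisy-OR, P(test failure | causes) = 1 − (1−0.04)·∏(1−qᵢ) over the active causes.
Numerator (weight on configurations with flaky test harness): 0.120775 + 0.132950 = 0.253725
Denominator P(test failure): 0.04×0.663×0.591 + 0.9136×0.663×0.409 + 0.6064×0.337×0.591 + 0.964576×0.337×0.409 = 0.517136
P(flaky test harness | test failure) = 0.253725/0.517136 ≈ 0.491

Now condition on the additional information:
For the numerator, keep only flaky test harness=true terms: 0.964576*0.337 = 0.325062
The normalizing constant is 0.9136*0.663 + 0.964576*0.337 = 0.930779
Posterior = 0.325062 / 0.930779 ≈ 0.349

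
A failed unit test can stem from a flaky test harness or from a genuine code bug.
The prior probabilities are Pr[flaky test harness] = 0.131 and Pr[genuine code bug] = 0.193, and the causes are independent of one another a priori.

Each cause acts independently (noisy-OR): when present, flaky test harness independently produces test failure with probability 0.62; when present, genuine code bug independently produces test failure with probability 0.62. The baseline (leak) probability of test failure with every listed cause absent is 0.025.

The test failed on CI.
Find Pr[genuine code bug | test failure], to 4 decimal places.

Under noisy-OR, P(test failure | causes) = 1 − (1−0.025)·∏(1−qᵢ) over the active causes.
By total probability over the 4 (flaky test harness, genuine code bug) configurations:
  P(test failure) = 0.025×0.869×0.807 + 0.6295×0.869×0.193 + 0.6295×0.131×0.807 + 0.85921×0.131×0.193
        = 0.017532 + 0.105578 + 0.066549 + 0.021723 = 0.211382
Keeping only the genuine code bug-present terms gives 0.127301, so
  P(genuine code bug | test failure) = 0.127301 / 0.211382 ≈ 0.6022

Pr[genuine code bug | test failure] ≈ 0.6022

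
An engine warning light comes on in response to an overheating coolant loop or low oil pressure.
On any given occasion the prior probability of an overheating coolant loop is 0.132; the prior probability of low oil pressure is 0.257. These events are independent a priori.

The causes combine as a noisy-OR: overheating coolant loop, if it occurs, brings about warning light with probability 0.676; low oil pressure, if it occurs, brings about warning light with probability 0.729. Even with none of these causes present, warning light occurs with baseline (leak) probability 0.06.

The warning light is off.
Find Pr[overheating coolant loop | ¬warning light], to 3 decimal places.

Pr[overheating coolant loop | ¬warning light] ≈ 0.047

Under noisy-OR, P(warning light | causes) = 1 − (1−0.06)·∏(1−qᵢ) over the active causes.
Sum P(¬warning light|·) weighted by the priors over the 4 (overheating coolant loop, low oil pressure) configurations:
  P(¬warning light) = 0.94*0.868*0.743 + 0.25474*0.868*0.257 + 0.30456*0.132*0.743 + 0.082536*0.132*0.257
        = 0.606229 + 0.056826 + 0.029870 + 0.002800 = 0.695725
Configurations with overheating coolant loop contribute 0.032670, so
  P(overheating coolant loop | ¬warning light) = 0.032670 / 0.695725 ≈ 0.047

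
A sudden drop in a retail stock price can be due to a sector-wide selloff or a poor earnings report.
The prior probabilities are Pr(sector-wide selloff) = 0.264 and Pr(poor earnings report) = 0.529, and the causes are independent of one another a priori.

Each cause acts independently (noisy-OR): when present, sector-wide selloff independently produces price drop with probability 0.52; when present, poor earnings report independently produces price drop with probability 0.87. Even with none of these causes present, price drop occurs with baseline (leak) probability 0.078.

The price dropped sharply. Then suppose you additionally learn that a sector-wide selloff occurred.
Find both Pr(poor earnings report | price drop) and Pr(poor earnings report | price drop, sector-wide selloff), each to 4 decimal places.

Pr(poor earnings report | price drop) ≈ 0.8312; Pr(poor earnings report | price drop, sector-wide selloff) ≈ 0.6550

Under noisy-OR, P(price drop | causes) = 1 − (1−0.078)·∏(1−qᵢ) over the active causes.
Sum P(price drop|·) weighted by the priors over the 4 (sector-wide selloff, poor earnings report) configurations:
  P(price drop) = 0.078·0.736·0.471 + 0.88014·0.736·0.529 + 0.55744·0.264·0.471 + 0.942467·0.264·0.529
        = 0.027039 + 0.342677 + 0.069314 + 0.131621 = 0.570651
The terms with poor earnings report present sum to 0.474298, so
  P(poor earnings report | price drop) = 0.474298 / 0.570651 ≈ 0.8312

With the extra evidence:
P(price drop | sector-wide selloff) = 0.55744×0.471 + 0.942467×0.529 = 0.262554 + 0.498565 = 0.761119
Restricting to configurations with poor earnings report present: 0.942467×0.529 = 0.498565.
So P(poor earnings report | price drop, sector-wide selloff) = 0.498565/0.761119 ≈ 0.6550.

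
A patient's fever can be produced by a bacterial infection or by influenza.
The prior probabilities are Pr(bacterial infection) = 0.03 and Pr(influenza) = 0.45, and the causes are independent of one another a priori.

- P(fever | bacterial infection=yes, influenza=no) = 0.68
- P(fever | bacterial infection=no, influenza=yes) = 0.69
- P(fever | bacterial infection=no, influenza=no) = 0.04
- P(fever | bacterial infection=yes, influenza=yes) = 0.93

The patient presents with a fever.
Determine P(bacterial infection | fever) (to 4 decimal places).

Weight on bacterial infection=true, given the evidence: 0.011220 + 0.012555 = 0.023775
Denominator P(fever): 0.04×0.97×0.55 + 0.69×0.97×0.45 + 0.68×0.03×0.55 + 0.93×0.03×0.45 = 0.346300
P(bacterial infection | fever) = 0.023775/0.346300 ≈ 0.0687

P(bacterial infection | fever) ≈ 0.0687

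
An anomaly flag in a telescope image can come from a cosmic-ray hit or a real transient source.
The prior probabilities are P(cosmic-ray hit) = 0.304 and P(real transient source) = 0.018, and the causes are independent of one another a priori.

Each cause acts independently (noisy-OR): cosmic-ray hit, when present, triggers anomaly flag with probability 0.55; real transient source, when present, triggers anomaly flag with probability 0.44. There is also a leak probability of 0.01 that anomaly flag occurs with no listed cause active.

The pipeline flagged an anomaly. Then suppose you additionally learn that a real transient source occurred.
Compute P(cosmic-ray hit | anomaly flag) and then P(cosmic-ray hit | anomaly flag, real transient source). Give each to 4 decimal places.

P(cosmic-ray hit | anomaly flag) ≈ 0.9318; P(cosmic-ray hit | anomaly flag, real transient source) ≈ 0.4239

Under noisy-OR, P(anomaly flag | causes) = 1 − (1−0.01)·∏(1−qᵢ) over the active causes.
Sum P(anomaly flag|·) weighted by the priors over the 4 (cosmic-ray hit, real transient source) configurations:
  P(anomaly flag) = 0.01×0.696×0.982 + 0.4456×0.696×0.018 + 0.5545×0.304×0.982 + 0.75052×0.304×0.018
        = 0.006835 + 0.005582 + 0.165534 + 0.004107 = 0.182058
The terms with cosmic-ray hit present sum to 0.169641, so
  P(cosmic-ray hit | anomaly flag) = 0.169641 / 0.182058 ≈ 0.9318

With the extra evidence:
P(anomaly flag | real transient source) = 0.4456×0.696 + 0.75052×0.304 = 0.310138 + 0.228158 = 0.538296
Of this, 0.228158 comes from 0.75052×0.304 (the cosmic-ray hit=true cases).
So P(cosmic-ray hit | anomaly flag, real transient source) = 0.228158/0.538296 ≈ 0.4239.
The drop from 0.9318 to 0.4239 is the explaining-away (discounting) effect.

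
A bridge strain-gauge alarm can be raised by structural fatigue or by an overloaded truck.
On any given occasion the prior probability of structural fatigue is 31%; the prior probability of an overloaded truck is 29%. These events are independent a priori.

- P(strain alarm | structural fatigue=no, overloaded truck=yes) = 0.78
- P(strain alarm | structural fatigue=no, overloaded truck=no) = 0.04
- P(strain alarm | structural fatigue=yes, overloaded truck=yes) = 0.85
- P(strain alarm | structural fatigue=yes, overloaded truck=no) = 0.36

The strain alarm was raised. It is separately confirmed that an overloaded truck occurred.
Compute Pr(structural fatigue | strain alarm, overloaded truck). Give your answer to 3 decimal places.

P(strain alarm | overloaded truck) = 0.78·0.69 + 0.85·0.31 = 0.538200 + 0.263500 = 0.801700
The structural fatigue-present share is 0.85·0.31 = 0.263500.
So P(structural fatigue | strain alarm, overloaded truck) = 0.263500/0.801700 ≈ 0.329.

Pr(structural fatigue | strain alarm, overloaded truck) ≈ 0.329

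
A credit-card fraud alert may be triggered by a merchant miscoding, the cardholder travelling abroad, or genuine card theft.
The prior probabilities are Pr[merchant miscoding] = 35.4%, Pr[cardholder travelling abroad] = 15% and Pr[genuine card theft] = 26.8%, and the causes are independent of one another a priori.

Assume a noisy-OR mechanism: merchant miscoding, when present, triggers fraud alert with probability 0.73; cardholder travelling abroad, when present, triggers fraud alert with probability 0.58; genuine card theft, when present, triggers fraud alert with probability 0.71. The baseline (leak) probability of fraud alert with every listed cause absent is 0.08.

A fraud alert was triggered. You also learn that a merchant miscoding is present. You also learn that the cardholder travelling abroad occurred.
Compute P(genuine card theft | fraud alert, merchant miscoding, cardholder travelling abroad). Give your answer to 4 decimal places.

Under noisy-OR, P(fraud alert | causes) = 1 − (1−0.08)·∏(1−qᵢ) over the active causes.
Enumerate both values of genuine card theft and weight by the priors:
  P(fraud alert | merchant miscoding, cardholder travelling abroad) = 0.895672*0.732 + 0.969745*0.268
        = 0.655632 + 0.259892 = 0.915524
Configurations with genuine card theft contribute 0.259892, so
  P(genuine card theft | fraud alert, merchant miscoding, cardholder travelling abroad) = 0.259892 / 0.915524 ≈ 0.2839

P(genuine card theft | fraud alert, merchant miscoding, cardholder travelling abroad) ≈ 0.2839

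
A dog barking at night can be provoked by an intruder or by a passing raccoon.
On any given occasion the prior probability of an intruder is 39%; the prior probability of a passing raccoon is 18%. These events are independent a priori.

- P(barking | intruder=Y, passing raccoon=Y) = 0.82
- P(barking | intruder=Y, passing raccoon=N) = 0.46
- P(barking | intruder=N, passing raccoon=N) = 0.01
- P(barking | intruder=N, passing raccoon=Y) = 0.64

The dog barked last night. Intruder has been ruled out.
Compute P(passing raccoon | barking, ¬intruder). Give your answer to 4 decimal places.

P(passing raccoon | barking, ¬intruder) ≈ 0.9335

For the numerator, keep only passing raccoon=true terms: 0.64·0.18 = 0.115200
Denominator P(barking | ¬intruder): 0.01·0.82 + 0.64·0.18 = 0.123400
P(passing raccoon | barking, ¬intruder) = 0.115200/0.123400 ≈ 0.9335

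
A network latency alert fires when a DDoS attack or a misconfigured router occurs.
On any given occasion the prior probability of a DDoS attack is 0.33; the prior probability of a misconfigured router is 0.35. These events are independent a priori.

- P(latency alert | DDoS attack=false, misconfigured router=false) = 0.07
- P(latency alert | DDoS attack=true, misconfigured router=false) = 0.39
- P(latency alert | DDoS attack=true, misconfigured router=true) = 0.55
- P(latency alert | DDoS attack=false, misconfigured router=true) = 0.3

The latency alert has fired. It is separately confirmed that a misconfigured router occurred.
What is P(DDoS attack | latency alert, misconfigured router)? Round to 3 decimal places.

P(DDoS attack | latency alert, misconfigured router) ≈ 0.475

By total probability over both values of DDoS attack:
  P(latency alert | misconfigured router) = 0.3·0.67 + 0.55·0.33
        = 0.201000 + 0.181500 = 0.382500
Configurations with DDoS attack contribute 0.181500, so
  P(DDoS attack | latency alert, misconfigured router) = 0.181500 / 0.382500 ≈ 0.475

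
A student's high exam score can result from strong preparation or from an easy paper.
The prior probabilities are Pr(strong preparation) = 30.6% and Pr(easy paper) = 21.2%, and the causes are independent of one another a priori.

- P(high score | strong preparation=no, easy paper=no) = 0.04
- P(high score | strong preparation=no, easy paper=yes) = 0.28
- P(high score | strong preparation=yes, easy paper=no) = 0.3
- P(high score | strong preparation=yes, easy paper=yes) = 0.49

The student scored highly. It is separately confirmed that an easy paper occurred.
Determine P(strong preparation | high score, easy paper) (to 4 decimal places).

P(strong preparation | high score, easy paper) ≈ 0.4355

Numerator (weight on configurations with strong preparation): 0.49×0.306 = 0.149940
Denominator P(high score | easy paper): 0.28×0.694 + 0.49×0.306 = 0.344260
Posterior = 0.149940 / 0.344260 ≈ 0.4355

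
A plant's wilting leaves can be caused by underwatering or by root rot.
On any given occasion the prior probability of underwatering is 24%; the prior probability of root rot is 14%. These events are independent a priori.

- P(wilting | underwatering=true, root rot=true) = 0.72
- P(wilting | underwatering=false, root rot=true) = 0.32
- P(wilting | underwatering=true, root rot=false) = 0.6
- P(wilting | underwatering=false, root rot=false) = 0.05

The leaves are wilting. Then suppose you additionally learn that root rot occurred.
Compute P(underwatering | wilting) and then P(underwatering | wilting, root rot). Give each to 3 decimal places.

By total probability over the 4 (underwatering, root rot) configurations:
  P(wilting) = 0.05·0.76·0.86 + 0.32·0.76·0.14 + 0.6·0.24·0.86 + 0.72·0.24·0.14
        = 0.032680 + 0.034048 + 0.123840 + 0.024192 = 0.214760
Keeping only the underwatering-present terms gives 0.148032, so
  P(underwatering | wilting) = 0.148032 / 0.214760 ≈ 0.689

Now condition on the additional information:
P(wilting | root rot) = 0.32×0.76 + 0.72×0.24 = 0.243200 + 0.172800 = 0.416000
Of this, 0.172800 comes from 0.72×0.24 (the underwatering=true cases).
So P(underwatering | wilting, root rot) = 0.172800/0.416000 ≈ 0.415.

P(underwatering | wilting) ≈ 0.689; P(underwatering | wilting, root rot) ≈ 0.415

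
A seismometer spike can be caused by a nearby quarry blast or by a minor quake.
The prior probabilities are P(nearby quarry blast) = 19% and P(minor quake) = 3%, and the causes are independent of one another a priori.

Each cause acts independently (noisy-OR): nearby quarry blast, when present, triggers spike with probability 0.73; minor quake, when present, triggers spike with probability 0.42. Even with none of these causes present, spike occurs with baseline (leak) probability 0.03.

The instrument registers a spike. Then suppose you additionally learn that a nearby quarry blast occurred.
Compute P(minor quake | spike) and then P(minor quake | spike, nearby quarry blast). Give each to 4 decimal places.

Under noisy-OR, P(spike | causes) = 1 − (1−0.03)·∏(1−qᵢ) over the active causes.
Numerator (weight on configurations with minor quake): 0.010629 + 0.004834 = 0.015463
The normalizing constant is 0.03*0.81*0.97 + 0.4374*0.81*0.03 + 0.7381*0.19*0.97 + 0.848098*0.19*0.03 = 0.175066
P(minor quake | spike) = 0.015463/0.175066 ≈ 0.0883

With the extra evidence:
P(spike | nearby quarry blast) = 0.7381*0.97 + 0.848098*0.03 = 0.715957 + 0.025443 = 0.741400
Of this, 0.025443 comes from 0.848098*0.03 (the minor quake=true cases).
So P(minor quake | spike, nearby quarry blast) = 0.025443/0.741400 ≈ 0.0343.

P(minor quake | spike) ≈ 0.0883; P(minor quake | spike, nearby quarry blast) ≈ 0.0343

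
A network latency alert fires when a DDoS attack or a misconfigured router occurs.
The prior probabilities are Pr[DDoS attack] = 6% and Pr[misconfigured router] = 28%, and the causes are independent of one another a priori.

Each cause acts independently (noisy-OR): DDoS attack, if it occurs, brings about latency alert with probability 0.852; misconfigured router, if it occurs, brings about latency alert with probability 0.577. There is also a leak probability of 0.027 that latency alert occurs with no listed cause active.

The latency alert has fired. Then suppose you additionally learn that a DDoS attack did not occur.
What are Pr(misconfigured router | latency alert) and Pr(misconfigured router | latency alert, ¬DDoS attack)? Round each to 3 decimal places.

Under noisy-OR, P(latency alert | causes) = 1 − (1−0.027)·∏(1−qᵢ) over the active causes.
For the numerator, keep only misconfigured router=true terms: 0.154872 + 0.015777 = 0.170649
Normalizer over all consistent configurations: 0.027·0.94·0.72 + 0.588421·0.94·0.28 + 0.855996·0.06·0.72 + 0.939086·0.06·0.28 = 0.225902
Posterior = 0.170649 / 0.225902 ≈ 0.755

Now also conditioning on DDoS attack≠true:
Sum P(latency alert|·) weighted by the priors over both values of misconfigured router:
  P(latency alert | ¬DDoS attack) = 0.027*0.72 + 0.588421*0.28
        = 0.019440 + 0.164758 = 0.184198
Configurations with misconfigured router contribute 0.164758, so
  P(misconfigured router | latency alert, ¬DDoS attack) = 0.164758 / 0.184198 ≈ 0.894
With DDoS attack excluded, misconfigured router must carry more of the explanatory weight for the latency alert.

Pr(misconfigured router | latency alert) ≈ 0.755; Pr(misconfigured router | latency alert, ¬DDoS attack) ≈ 0.894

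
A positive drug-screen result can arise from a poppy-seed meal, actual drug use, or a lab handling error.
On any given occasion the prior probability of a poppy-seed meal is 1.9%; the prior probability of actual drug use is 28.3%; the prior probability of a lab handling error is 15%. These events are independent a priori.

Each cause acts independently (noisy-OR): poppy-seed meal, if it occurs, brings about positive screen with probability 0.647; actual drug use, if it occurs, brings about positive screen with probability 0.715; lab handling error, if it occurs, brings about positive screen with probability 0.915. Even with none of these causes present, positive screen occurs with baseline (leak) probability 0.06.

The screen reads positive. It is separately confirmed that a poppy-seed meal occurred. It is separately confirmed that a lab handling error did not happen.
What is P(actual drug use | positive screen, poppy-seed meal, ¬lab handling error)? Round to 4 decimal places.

Under noisy-OR, P(positive screen | causes) = 1 − (1−0.06)·∏(1−qᵢ) over the active causes.
For the numerator, keep only actual drug use=true terms: 0.905431·0.283 = 0.256237
The normalizing constant is 0.66818·0.717 + 0.905431·0.283 = 0.735322
Posterior = 0.256237 / 0.735322 ≈ 0.3485

P(actual drug use | positive screen, poppy-seed meal, ¬lab handling error) ≈ 0.3485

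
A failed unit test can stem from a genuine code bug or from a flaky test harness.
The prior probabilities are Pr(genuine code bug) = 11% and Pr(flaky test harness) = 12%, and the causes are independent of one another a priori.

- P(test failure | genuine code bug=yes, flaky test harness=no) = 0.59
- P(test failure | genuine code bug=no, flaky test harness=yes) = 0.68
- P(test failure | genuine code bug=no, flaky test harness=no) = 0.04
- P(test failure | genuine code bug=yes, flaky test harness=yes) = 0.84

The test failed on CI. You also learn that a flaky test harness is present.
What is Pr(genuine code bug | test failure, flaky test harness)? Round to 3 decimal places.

Sum P(test failure|·) weighted by the priors over both values of genuine code bug:
  P(test failure | flaky test harness) = 0.68·0.89 + 0.84·0.11
        = 0.605200 + 0.092400 = 0.697600
The terms with genuine code bug present sum to 0.092400, so
  P(genuine code bug | test failure, flaky test harness) = 0.092400 / 0.697600 ≈ 0.132

Pr(genuine code bug | test failure, flaky test harness) ≈ 0.132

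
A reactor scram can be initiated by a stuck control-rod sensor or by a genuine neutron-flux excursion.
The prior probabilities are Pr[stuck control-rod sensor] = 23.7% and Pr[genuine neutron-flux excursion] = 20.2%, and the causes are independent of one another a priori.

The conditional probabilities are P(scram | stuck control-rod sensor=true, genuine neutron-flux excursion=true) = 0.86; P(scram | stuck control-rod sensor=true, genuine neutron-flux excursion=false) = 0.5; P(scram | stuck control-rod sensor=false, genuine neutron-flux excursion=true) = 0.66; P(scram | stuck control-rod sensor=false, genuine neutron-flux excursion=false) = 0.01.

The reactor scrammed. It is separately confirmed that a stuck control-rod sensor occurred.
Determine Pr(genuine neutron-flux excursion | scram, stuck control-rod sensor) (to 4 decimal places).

Sum P(scram|·) weighted by the priors over both values of genuine neutron-flux excursion:
  P(scram | stuck control-rod sensor) = 0.5×0.798 + 0.86×0.202
        = 0.399000 + 0.173720 = 0.572720
Configurations with genuine neutron-flux excursion contribute 0.173720, so
  P(genuine neutron-flux excursion | scram, stuck control-rod sensor) = 0.173720 / 0.572720 ≈ 0.3033

Pr(genuine neutron-flux excursion | scram, stuck control-rod sensor) ≈ 0.3033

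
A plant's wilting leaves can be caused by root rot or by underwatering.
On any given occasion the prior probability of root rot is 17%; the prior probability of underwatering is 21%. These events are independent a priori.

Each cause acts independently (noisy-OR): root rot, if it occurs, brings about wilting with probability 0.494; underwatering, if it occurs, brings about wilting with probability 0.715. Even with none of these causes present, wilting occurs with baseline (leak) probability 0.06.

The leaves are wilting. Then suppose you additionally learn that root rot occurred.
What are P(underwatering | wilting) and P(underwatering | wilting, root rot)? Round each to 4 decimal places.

Under noisy-OR, P(wilting | causes) = 1 − (1−0.06)·∏(1−qᵢ) over the active causes.
Numerator (weight on configurations with underwatering): 0.127605 + 0.030861 = 0.158466
Normalizer over all consistent configurations: 0.06×0.83×0.79 + 0.7321×0.83×0.21 + 0.52436×0.17×0.79 + 0.864443×0.17×0.21 = 0.268230
Posterior = 0.158466 / 0.268230 ≈ 0.5908

With the extra evidence:
By total probability over both values of underwatering:
  P(wilting | root rot) = 0.52436·0.79 + 0.864443·0.21
        = 0.414244 + 0.181533 = 0.595777
Configurations with underwatering contribute 0.181533, so
  P(underwatering | wilting, root rot) = 0.181533 / 0.595777 ≈ 0.3047
The drop from 0.5908 to 0.3047 is the explaining-away (discounting) effect.

P(underwatering | wilting) ≈ 0.5908; P(underwatering | wilting, root rot) ≈ 0.3047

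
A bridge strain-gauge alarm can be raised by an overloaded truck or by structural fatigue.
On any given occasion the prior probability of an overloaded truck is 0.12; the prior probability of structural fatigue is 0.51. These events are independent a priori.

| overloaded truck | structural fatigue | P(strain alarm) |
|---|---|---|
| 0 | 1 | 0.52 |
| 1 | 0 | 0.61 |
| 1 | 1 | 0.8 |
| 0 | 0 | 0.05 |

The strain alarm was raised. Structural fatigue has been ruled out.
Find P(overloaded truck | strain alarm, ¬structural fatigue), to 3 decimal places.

P(overloaded truck | strain alarm, ¬structural fatigue) ≈ 0.625

Sum P(strain alarm|·) weighted by the priors over both values of overloaded truck:
  P(strain alarm | ¬structural fatigue) = 0.05·0.88 + 0.61·0.12
        = 0.044000 + 0.073200 = 0.117200
Keeping only the overloaded truck-present terms gives 0.073200, so
  P(overloaded truck | strain alarm, ¬structural fatigue) = 0.073200 / 0.117200 ≈ 0.625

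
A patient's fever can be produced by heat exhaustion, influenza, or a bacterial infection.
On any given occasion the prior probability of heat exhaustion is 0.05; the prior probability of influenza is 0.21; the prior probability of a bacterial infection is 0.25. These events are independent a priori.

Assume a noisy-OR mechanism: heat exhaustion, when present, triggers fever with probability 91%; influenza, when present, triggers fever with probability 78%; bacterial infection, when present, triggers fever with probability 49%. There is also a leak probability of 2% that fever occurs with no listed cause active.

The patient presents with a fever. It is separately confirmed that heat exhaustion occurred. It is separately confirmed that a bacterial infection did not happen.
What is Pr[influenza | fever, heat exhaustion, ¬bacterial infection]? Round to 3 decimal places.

Under noisy-OR, P(fever | causes) = 1 − (1−0.02)·∏(1−qᵢ) over the active causes.
P(fever | heat exhaustion, ¬bacterial infection) = 0.9118*0.79 + 0.980596*0.21 = 0.720322 + 0.205925 = 0.926247
Of this, 0.205925 comes from 0.980596*0.21 (the influenza=true cases).
Hence the posterior is 0.205925/0.926247 ≈ 0.222.

Pr[influenza | fever, heat exhaustion, ¬bacterial infection] ≈ 0.222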